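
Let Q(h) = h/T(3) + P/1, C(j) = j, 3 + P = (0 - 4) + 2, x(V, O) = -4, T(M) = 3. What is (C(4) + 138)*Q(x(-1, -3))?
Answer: -2698/3 ≈ -899.33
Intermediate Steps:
P = -5 (P = -3 + ((0 - 4) + 2) = -3 + (-4 + 2) = -3 - 2 = -5)
Q(h) = -5 + h/3 (Q(h) = h/3 - 5/1 = h*(⅓) - 5*1 = h/3 - 5 = -5 + h/3)
(C(4) + 138)*Q(x(-1, -3)) = (4 + 138)*(-5 + (⅓)*(-4)) = 142*(-5 - 4/3) = 142*(-19/3) = -2698/3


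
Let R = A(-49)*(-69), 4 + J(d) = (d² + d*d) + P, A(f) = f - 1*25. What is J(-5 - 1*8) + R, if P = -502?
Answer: 4938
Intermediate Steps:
A(f) = -25 + f (A(f) = f - 25 = -25 + f)
J(d) = -506 + 2*d² (J(d) = -4 + ((d² + d*d) - 502) = -4 + ((d² + d²) - 502) = -4 + (2*d² - 502) = -4 + (-502 + 2*d²) = -506 + 2*d²)
R = 5106 (R = (-25 - 49)*(-69) = -74*(-69) = 5106)
J(-5 - 1*8) + R = (-506 + 2*(-5 - 1*8)²) + 5106 = (-506 + 2*(-5 - 8)²) + 5106 = (-506 + 2*(-13)²) + 5106 = (-506 + 2*169) + 5106 = (-506 + 338) + 5106 = -168 + 5106 = 4938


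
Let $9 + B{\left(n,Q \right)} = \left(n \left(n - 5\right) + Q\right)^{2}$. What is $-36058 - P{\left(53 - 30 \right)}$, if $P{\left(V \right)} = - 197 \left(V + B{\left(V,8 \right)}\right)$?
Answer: $35049248$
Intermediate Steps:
$B{\left(n,Q \right)} = -9 + \left(Q + n \left(-5 + n\right)\right)^{2}$ ($B{\left(n,Q \right)} = -9 + \left(n \left(n - 5\right) + Q\right)^{2} = -9 + \left(n \left(-5 + n\right) + Q\right)^{2} = -9 + \left(Q + n \left(-5 + n\right)\right)^{2}$)
$P{\left(V \right)} = 1773 - 197 V - 197 \left(8 + V^{2} - 5 V\right)^{2}$ ($P{\left(V \right)} = - 197 \left(V + \left(-9 + \left(8 + V^{2} - 5 V\right)^{2}\right)\right) = - 197 \left(-9 + V + \left(8 + V^{2} - 5 V\right)^{2}\right) = 1773 - 197 V - 197 \left(8 + V^{2} - 5 V\right)^{2}$)
$-36058 - P{\left(53 - 30 \right)} = -36058 - \left(1773 - 197 \left(53 - 30\right) - 197 \left(8 + \left(53 - 30\right)^{2} - 5 \left(53 - 30\right)\right)^{2}\right) = -36058 - \left(1773 - 4531 - 197 \left(8 + 23^{2} - 115\right)^{2}\right) = -36058 - \left(1773 - 4531 - 197 \left(8 + 529 - 115\right)^{2}\right) = -36058 - \left(1773 - 4531 - 197 \cdot 422^{2}\right) = -36058 - \left(1773 - 4531 - 35082548\right) = -36058 - -35085306 = -36058 + 35085306 = 35049248$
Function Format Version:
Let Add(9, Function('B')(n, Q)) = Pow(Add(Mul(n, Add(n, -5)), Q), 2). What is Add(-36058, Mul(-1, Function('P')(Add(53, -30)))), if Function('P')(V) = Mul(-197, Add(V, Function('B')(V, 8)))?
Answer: 35049248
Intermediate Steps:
Function('B')(n, Q) = Add(-9, Pow(Add(Q, Mul(n, Add(-5, n))), 2)) (Function('B')(n, Q) = Add(-9, Pow(Add(Mul(n, Add(n, -5)), Q), 2)) = Add(-9, Pow(Add(Mul(n, Add(-5, n)), Q), 2)) = Add(-9, Pow(Add(Q, Mul(n, Add(-5, n))), 2)))
Function('P')(V) = Add(1773, Mul(-197, V), Mul(-197, Pow(Add(8, Pow(V, 2), Mul(-5, V)), 2))) (Function('P')(V) = Mul(-197, Add(V, Add(-9, Pow(Add(8, Pow(V, 2), Mul(-5, V)), 2)))) = Mul(-197, Add(-9, V, Pow(Add(8, Pow(V, 2), Mul(-5, V)), 2))) = Add(1773, Mul(-197, V), Mul(-197, Pow(Add(8, Pow(V, 2), Mul(-5, V)), 2))))
Add(-36058, Mul(-1, Function('P')(Add(53, -30)))) = Add(-36058, Mul(-1, Add(1773, Mul(-197, Add(53, -30)), Mul(-197, Pow(Add(8, Pow(Add(53, -30), 2), Mul(-5, Add(53, -30))), 2))))) = Add(-36058, Mul(-1, Add(1773, Mul(-197, 23), Mul(-197, Pow(Add(8, Pow(23, 2), Mul(-5, 23)), 2))))) = Add(-36058, Mul(-1, Add(1773, -4531, Mul(-197, Pow(Add(8, 529, -115), 2))))) = Add(-36058, Mul(-1, Add(1773, -4531, Mul(-197, Pow(422, 2))))) = Add(-36058, Mul(-1, Add(1773, -4531, Mul(-197, 178084)))) = Add(-36058, Mul(-1, Add(1773, -4531, -35082548))) = Add(-36058, Mul(-1, -35085306)) = Add(-36058, 35085306) = 35049248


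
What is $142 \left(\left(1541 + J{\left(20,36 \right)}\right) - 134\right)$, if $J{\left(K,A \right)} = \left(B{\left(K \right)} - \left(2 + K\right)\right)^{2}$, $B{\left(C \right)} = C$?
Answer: $200362$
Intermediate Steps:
$J{\left(K,A \right)} = 4$ ($J{\left(K,A \right)} = \left(K - \left(2 + K\right)\right)^{2} = \left(-2\right)^{2} = 4$)
$142 \left(\left(1541 + J{\left(20,36 \right)}\right) - 134\right) = 142 \left(\left(1541 + 4\right) - 134\right) = 142 \left(1545 - 134\right) = 142 \cdot 1411 = 200362$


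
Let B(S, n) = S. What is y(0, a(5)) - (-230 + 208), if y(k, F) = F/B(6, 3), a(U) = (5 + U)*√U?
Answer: 22 + 5*√5/3 ≈ 25.727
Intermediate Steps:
a(U) = √U*(5 + U)
y(k, F) = F/6
y(0, a(5)) - (-230 + 208) = (√5*(5 + 5))/6 - (-230 + 208) = (√5*10)/6 - 1*(-22) = (10*√5)/6 + 22 = 5*√5/3 + 22 = 22 + 5*√5/3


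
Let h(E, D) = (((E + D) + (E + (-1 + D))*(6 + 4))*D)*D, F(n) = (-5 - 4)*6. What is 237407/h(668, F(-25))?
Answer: 237407/19665504 ≈ 0.012072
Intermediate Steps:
F(n) = -54 (F(n) = -9*6 = -54)
h(E, D) = D²*(-10 + 11*D + 11*E) (h(E, D) = (((D + E) + (-1 + D + E)*10)*D)*D = (((D + E) + (-10 + 10*D + 10*E))*D)*D = ((-10 + 11*D + 11*E)*D)*D = (D*(-10 + 11*D + 11*E))*D = D²*(-10 + 11*D + 11*E))
237407/h(668, F(-25)) = 237407/(((-54)²*(-10 + 11*(-54) + 11*668))) = 237407/((2916*(-10 - 594 + 7348))) = 237407/((2916*6744)) = 237407/19665504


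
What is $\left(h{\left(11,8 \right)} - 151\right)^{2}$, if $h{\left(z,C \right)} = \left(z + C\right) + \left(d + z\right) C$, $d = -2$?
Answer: $3600$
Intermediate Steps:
$h{\left(z,C \right)} = C + z + C \left(-2 + z\right)$ ($h{\left(z,C \right)} = \left(z + C\right) + \left(-2 + z\right) C = \left(C + z\right) + C \left(-2 + z\right) = C + z + C \left(-2 + z\right)$)
$\left(h{\left(11,8 \right)} - 151\right)^{2} = \left(\left(11 - 8 + 8 \cdot 11\right) - 151\right)^{2} = \left(\left(11 - 8 + 88\right) - 151\right)^{2} = \left(91 - 151\right)^{2} = \left(-60\right)^{2} = 3600$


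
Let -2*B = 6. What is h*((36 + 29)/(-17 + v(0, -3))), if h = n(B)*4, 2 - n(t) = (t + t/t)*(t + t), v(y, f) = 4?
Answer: 200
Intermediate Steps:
B = -3 (B = -½*6 = -3)
n(t) = 2 - 2*t*(1 + t) (n(t) = 2 - (t + t/t)*(t + t) = 2 - (t + 1)*2*t = 2 - (1 + t)*2*t = 2 - 2*t*(1 + t))
h = -40 (h = (2 - 2*(-3) - 2*(-3)²)*4 = (2 + 6 - 2*9)*4 = (2 + 6 - 18)*4 = -10*4 = -40)
h*((36 + 29)/(-17 + v(0, -3))) = -40*(36 + 29)/(-17 + 4) = -2600/(-13) = -2600*(-1)/13 = -40*(-5) = 200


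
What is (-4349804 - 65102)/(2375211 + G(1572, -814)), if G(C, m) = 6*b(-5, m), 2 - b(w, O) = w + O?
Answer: -4414906/2380137 ≈ -1.8549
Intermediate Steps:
b(w, O) = 2 - O - w (b(w, O) = 2 - (w + O) = 2 - (O + w) = 2 + (-O - w) = 2 - O - w)
G(C, m) = 42 - 6*m (G(C, m) = 6*(2 - m - 1*(-5)) = 6*(2 - m + 5) = 6*(7 - m) = 42 - 6*m)
(-4349804 - 65102)/(2375211 + G(1572, -814)) = (-4349804 - 65102)/(2375211 + (42 - 6*(-814))) = -4414906/(2375211 + (42 + 4884)) = -4414906/(2375211 + 4926) = -4414906/2380137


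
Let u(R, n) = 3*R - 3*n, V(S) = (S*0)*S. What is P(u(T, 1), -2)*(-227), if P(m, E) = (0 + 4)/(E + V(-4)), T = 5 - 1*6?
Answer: 454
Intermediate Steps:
T = -1 (T = 5 - 6 = -1)
V(S) = 0 (V(S) = 0*S = 0)
u(R, n) = -3*n + 3*R
P(m, E) = 4/E (P(m, E) = (0 + 4)/(E + 0) = 4/E)
P(u(T, 1), -2)*(-227) = (4/(-2))*(-227) = (4*(-½))*(-227) = -2*(-227) = 454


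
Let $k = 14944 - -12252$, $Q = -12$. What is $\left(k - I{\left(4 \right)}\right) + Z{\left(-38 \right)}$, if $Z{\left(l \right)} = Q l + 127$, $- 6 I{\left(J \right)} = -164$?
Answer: $\frac{83255}{3} \approx 27752.0$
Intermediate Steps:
$I{\left(J \right)} = \frac{82}{3}$ ($I{\left(J \right)} = \left(- \frac{1}{6}\right) \left(-164\right) = \frac{82}{3}$)
$Z{\left(l \right)} = 127 - 12 l$ ($Z{\left(l \right)} = - 12 l + 127 = 127 - 12 l$)
$k = 27196$ ($k = 14944 + 12252 = 27196$)
$\left(k - I{\left(4 \right)}\right) + Z{\left(-38 \right)} = \left(27196 - \frac{82}{3}\right) + \left(127 - -456\right) = \left(27196 - \frac{82}{3}\right) + \left(127 + 456\right) = \frac{81506}{3} + 583 = \frac{83255}{3}$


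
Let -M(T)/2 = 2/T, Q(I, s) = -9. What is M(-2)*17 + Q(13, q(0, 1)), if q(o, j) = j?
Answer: 25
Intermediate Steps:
M(T) = -4/T
M(-2)*17 + Q(13, q(0, 1)) = -4/(-2)*17 - 9 = -4*(-½)*17 - 9 = 2*17 - 9 = 34 - 9 = 25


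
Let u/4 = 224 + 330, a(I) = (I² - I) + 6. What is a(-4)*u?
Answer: 57616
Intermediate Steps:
a(I) = 6 + I² - I
u = 2216 (u = 4*(224 + 330) = 4*554 = 2216)
a(-4)*u = (6 + (-4)² - 1*(-4))*2216 = (6 + 16 + 4)*2216 = 26*2216 = 57616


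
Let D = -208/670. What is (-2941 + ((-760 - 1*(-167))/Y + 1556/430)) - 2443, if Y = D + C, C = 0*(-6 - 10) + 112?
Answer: -43324866137/8044440 ≈ -5385.7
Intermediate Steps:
C = 112 (C = 0*(-16) + 112 = 0 + 112 = 112)
D = -104/335 (D = -208*1/670 = -104/335 ≈ -0.31045)
Y = 37416/335 (Y = -104/335 + 112 = 37416/335 ≈ 111.69)
(-2941 + ((-760 - 1*(-167))/Y + 1556/430)) - 2443 = (-2941 + ((-760 - 1*(-167))/(37416/335) + 1556/430)) - 2443 = (-2941 + ((-760 + 167)*(335/37416) + 1556*(1/430))) - 2443 = (-2941 + (-593*335/37416 + 778/215)) - 2443 = (-2941 + (-198655/37416 + 778/215)) - 2443 = (-2941 - 13601177/8044440) - 2443 = -23672299217/8044440 - 2443 = -43324866137/8044440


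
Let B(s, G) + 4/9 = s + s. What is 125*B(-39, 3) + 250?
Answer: -86000/9 ≈ -9555.6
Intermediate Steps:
B(s, G) = -4/9 + 2*s (B(s, G) = -4/9 + (s + s) = -4/9 + 2*s)
125*B(-39, 3) + 250 = 125*(-4/9 + 2*(-39)) + 250 = 125*(-4/9 - 78) + 250 = 125*(-706/9) + 250 = -88250/9 + 250 = -86000/9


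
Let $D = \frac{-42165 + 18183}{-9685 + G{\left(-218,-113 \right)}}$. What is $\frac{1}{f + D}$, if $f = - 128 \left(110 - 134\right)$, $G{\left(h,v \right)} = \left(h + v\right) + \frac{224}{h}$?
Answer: $\frac{181976}{559465945} \approx 0.00032527$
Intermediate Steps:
$G{\left(h,v \right)} = h + v + \frac{224}{h}$
$f = 3072$ ($f = \left(-128\right) \left(-24\right) = 3072$)
$D = \frac{435673}{181976}$ ($D = \frac{-42165 + 18183}{-9685 - \left(331 + \frac{112}{109}\right)} = - \frac{23982}{-9685 - \frac{36191}{109}} = - \frac{23982}{- \frac{1091856}{109}} = \left(-23982\right) \left(- \frac{109}{1091856}\right) = \frac{435673}{181976} \approx 2.3941$)
$\frac{1}{f + D} = \frac{1}{3072 + \frac{435673}{181976}} = \frac{1}{\frac{559465945}{181976}} = \frac{181976}{559465945}$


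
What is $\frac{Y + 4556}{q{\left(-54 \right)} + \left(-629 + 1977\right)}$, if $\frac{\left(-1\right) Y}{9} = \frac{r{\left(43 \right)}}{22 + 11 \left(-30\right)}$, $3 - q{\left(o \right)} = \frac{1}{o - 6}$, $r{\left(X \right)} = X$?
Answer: $\frac{21054525}{6241697} \approx 3.3732$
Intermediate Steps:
$q{\left(o \right)} = 3 - \frac{1}{-6 + o}$ ($q{\left(o \right)} = 3 - \frac{1}{o - 6} = 3 - \frac{1}{-6 + o}$)
$Y = \frac{387}{308}$ ($Y = - 9 \frac{43}{22 + 11 \left(-30\right)} = - 9 \frac{43}{22 - 330} = - 9 \frac{43}{-308} = - 9 \cdot 43 \left(- \frac{1}{308}\right) = \left(-9\right) \left(- \frac{43}{308}\right) = \frac{387}{308} \approx 1.2565$)
$\frac{Y + 4556}{q{\left(-54 \right)} + \left(-629 + 1977\right)} = \frac{\frac{387}{308} + 4556}{\frac{-19 + 3 \left(-54\right)}{-6 - 54} + \left(-629 + 1977\right)} = \frac{1403635}{308 \left(\frac{-19 - 162}{-60} + 1348\right)} = \frac{1403635}{308 \left(\left(- \frac{1}{60}\right) \left(-181\right) + 1348\right)} = \frac{1403635}{308 \left(\frac{181}{60} + 1348\right)} = \frac{1403635}{308 \cdot \frac{81061}{60}} = \frac{1403635}{308} \cdot \frac{60}{81061} = \frac{21054525}{6241697}$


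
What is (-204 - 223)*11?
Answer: -4697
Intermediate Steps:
(-204 - 223)*11 = -427*11 = -4697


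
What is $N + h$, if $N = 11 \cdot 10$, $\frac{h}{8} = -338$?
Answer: $-2594$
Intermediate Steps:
$h = -2704$ ($h = 8 \left(-338\right) = -2704$)
$N = 110$
$N + h = 110 - 2704 = -2594$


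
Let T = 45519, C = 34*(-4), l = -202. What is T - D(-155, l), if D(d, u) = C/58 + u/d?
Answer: 204612587/4495 ≈ 45520.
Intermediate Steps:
C = -136
D(d, u) = -68/29 + u/d (D(d, u) = -136/58 + u/d = -136*1/58 + u/d = -68/29 + u/d)
T - D(-155, l) = 45519 - (-68/29 - 202/(-155)) = 45519 - (-68/29 - 202*(-1/155)) = 45519 - (-68/29 + 202/155) = 45519 - 1*(-4682/4495) = 45519 + 4682/4495 = 204612587/4495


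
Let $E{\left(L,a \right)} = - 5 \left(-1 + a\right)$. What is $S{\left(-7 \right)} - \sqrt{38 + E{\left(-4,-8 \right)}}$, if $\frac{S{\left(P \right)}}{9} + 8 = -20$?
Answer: $-252 - \sqrt{83} \approx -261.11$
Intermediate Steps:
$E{\left(L,a \right)} = 5 - 5 a$
$S{\left(P \right)} = -252$ ($S{\left(P \right)} = -72 + 9 \left(-20\right) = -72 - 180 = -252$)
$S{\left(-7 \right)} - \sqrt{38 + E{\left(-4,-8 \right)}} = -252 - \sqrt{38 + \left(5 - -40\right)} = -252 - \sqrt{38 + \left(5 + 40\right)} = -252 - \sqrt{38 + 45} = -252 - \sqrt{83}$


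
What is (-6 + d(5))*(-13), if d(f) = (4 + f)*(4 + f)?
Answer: -975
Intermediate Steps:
d(f) = (4 + f)²
(-6 + d(5))*(-13) = (-6 + (4 + 5)²)*(-13) = (-6 + 9²)*(-13) = (-6 + 81)*(-13) = 75*(-13) = -975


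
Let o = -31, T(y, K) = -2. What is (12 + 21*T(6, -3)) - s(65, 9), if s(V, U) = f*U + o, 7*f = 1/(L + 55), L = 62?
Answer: 90/91 ≈ 0.98901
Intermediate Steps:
f = 1/819 (f = 1/(7*(62 + 55)) = (⅐)/117 = (⅐)*(1/117) = 1/819 ≈ 0.0012210)
s(V, U) = -31 + U/819 (s(V, U) = U/819 - 31 = -31 + U/819)
(12 + 21*T(6, -3)) - s(65, 9) = (12 + 21*(-2)) - (-31 + (1/819)*9) = (12 - 42) - (-31 + 1/91) = -30 - 1*(-2820/91) = -30 + 2820/91 = 90/91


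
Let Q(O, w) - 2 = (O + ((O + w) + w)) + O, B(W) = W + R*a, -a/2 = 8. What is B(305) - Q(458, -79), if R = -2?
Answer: -881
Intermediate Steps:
a = -16 (a = -2*8 = -16)
B(W) = 32 + W (B(W) = W - 2*(-16) = W + 32 = 32 + W)
Q(O, w) = 2 + 2*w + 3*O (Q(O, w) = 2 + ((O + ((O + w) + w)) + O) = 2 + ((O + (O + 2*w)) + O) = 2 + ((2*O + 2*w) + O) = 2 + (2*w + 3*O) = 2 + 2*w + 3*O)
B(305) - Q(458, -79) = (32 + 305) - (2 + 2*(-79) + 3*458) = 337 - (2 - 158 + 1374) = 337 - 1*1218 = 337 - 1218 = -881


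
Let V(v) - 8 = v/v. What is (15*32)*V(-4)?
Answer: 4320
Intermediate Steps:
V(v) = 9 (V(v) = 8 + v/v = 8 + 1 = 9)
(15*32)*V(-4) = (15*32)*9 = 480*9 = 4320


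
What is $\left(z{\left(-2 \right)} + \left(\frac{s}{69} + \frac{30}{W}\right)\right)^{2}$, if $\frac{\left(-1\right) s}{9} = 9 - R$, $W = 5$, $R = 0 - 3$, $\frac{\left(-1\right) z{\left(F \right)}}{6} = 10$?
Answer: $\frac{1633284}{529} \approx 3087.5$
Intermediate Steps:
$z{\left(F \right)} = -60$ ($z{\left(F \right)} = \left(-6\right) 10 = -60$)
$R = -3$ ($R = 0 - 3 = -3$)
$s = -108$ ($s = - 9 \left(9 - -3\right) = - 9 \left(9 + 3\right) = \left(-9\right) 12 = -108$)
$\left(z{\left(-2 \right)} + \left(\frac{s}{69} + \frac{30}{W}\right)\right)^{2} = \left(-60 + \left(- \frac{108}{69} + \frac{30}{5}\right)\right)^{2} = \left(-60 + \left(\left(-108\right) \frac{1}{69} + 30 \cdot \frac{1}{5}\right)\right)^{2} = \left(-60 + \left(- \frac{36}{23} + 6\right)\right)^{2} = \left(-60 + \frac{102}{23}\right)^{2} = \left(- \frac{1278}{23}\right)^{2} = \frac{1633284}{529}$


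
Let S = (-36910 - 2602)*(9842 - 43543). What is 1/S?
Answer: 1/1331593912 ≈ 7.5098e-10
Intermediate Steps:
S = 1331593912 (S = -39512*(-33701) = 1331593912)
1/S = 1/1331593912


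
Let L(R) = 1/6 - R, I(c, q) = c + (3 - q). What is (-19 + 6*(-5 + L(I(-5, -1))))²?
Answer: 1764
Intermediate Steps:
I(c, q) = 3 + c - q
L(R) = ⅙ - R (L(R) = 1*(⅙) - R = ⅙ - R)
(-19 + 6*(-5 + L(I(-5, -1))))² = (-19 + 6*(-5 + (⅙ - (3 - 5 - 1*(-1)))))² = (-19 + 6*(-5 + (⅙ - (3 - 5 + 1))))² = (-19 + 6*(-5 + (⅙ - 1*(-1))))² = (-19 + 6*(-5 + (⅙ + 1)))² = (-19 + 6*(-5 + 7/6))² = (-19 + 6*(-23/6))² = (-19 - 23)² = (-42)² = 1764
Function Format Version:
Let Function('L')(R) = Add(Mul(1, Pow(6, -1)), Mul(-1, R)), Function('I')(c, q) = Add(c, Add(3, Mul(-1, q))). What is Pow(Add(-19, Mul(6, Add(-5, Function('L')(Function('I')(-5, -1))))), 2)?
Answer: 1764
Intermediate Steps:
Function('I')(c, q) = Add(3, c, Mul(-1, q))
Function('L')(R) = Add(Rational(1, 6), Mul(-1, R)) (Function('L')(R) = Add(Mul(1, Rational(1, 6)), Mul(-1, R)) = Add(Rational(1, 6), Mul(-1, R)))
Pow(Add(-19, Mul(6, Add(-5, Function('L')(Function('I')(-5, -1))))), 2) = Pow(Add(-19, Mul(6, Add(-5, Add(Rational(1, 6), Mul(-1, Add(3, -5, Mul(-1, -1))))))), 2) = Pow(Add(-19, Mul(6, Add(-5, Add(Rational(1, 6), Mul(-1, Add(3, -5, 1)))))), 2) = Pow(Add(-19, Mul(6, Add(-5, Add(Rational(1, 6), Mul(-1, -1))))), 2) = Pow(Add(-19, Mul(6, Add(-5, Add(Rational(1, 6), 1)))), 2) = Pow(Add(-19, Mul(6, Add(-5, Rational(7, 6)))), 2) = Pow(Add(-19, Mul(6, Rational(-23, 6))), 2) = Pow(Add(-19, -23), 2) = Pow(-42, 2) = 1764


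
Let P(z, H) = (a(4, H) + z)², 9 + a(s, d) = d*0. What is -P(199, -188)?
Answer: -36100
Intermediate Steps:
a(s, d) = -9 (a(s, d) = -9 + d*0 = -9 + 0 = -9)
P(z, H) = (-9 + z)²
-P(199, -188) = -(-9 + 199)² = -1*190² = -1*36100 = -36100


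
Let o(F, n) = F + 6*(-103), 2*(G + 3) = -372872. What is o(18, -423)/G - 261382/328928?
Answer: -24267220949/30662503696 ≈ -0.79143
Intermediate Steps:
G = -186439 (G = -3 + (½)*(-372872) = -3 - 186436 = -186439)
o(F, n) = -618 + F (o(F, n) = F - 618 = -618 + F)
o(18, -423)/G - 261382/328928 = (-618 + 18)/(-186439) - 261382/328928 = -600*(-1/186439) - 261382*1/328928 = 600/186439 - 130691/164464 = -24267220949/30662503696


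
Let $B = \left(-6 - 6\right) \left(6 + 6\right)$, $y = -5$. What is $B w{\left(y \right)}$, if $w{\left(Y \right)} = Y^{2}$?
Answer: $-3600$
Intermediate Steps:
$B = -144$ ($B = \left(-12\right) 12 = -144$)
$B w{\left(y \right)} = - 144 \left(-5\right)^{2} = \left(-144\right) 25 = -3600$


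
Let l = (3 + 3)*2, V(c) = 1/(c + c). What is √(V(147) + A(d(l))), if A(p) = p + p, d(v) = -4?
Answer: I*√14106/42 ≈ 2.8278*I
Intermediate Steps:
V(c) = 1/(2*c)
l = 12 (l = 6*2 = 12)
A(p) = 2*p
√(V(147) + A(d(l))) = √((½)/147 + 2*(-4)) = √((½)*(1/147) - 8) = √(1/294 - 8) = √(-2351/294) = I*√14106/42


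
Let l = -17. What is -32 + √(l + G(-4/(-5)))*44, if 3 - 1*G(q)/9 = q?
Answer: -32 + 44*√70/5 ≈ 41.626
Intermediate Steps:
G(q) = 27 - 9*q
-32 + √(l + G(-4/(-5)))*44 = -32 + √(-17 + (27 - (-36)/(-5)))*44 = -32 + √(-17 + (27 - (-36)*(-1)/5))*44 = -32 + √(-17 + (27 - 9*⅘))*44 = -32 + √(-17 + (27 - 36/5))*44 = -32 + √(-17 + 99/5)*44 = -32 + √(14/5)*44 = -32 + (√70/5)*44 = -32 + 44*√70/5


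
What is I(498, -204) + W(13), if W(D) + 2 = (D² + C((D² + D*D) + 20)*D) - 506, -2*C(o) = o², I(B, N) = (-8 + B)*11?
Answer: -828015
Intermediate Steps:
I(B, N) = -88 + 11*B
C(o) = -o²/2
W(D) = -508 + D² - D*(20 + 2*D²)²/2 (W(D) = -2 + ((D² + (-((D² + D*D) + 20)²/2)*D) - 506) = -2 + ((D² + (-((D² + D²) + 20)²/2)*D) - 506) = -2 + ((D² + (-(2*D² + 20)²/2)*D) - 506) = -2 + ((D² + (-(20 + 2*D²)²/2)*D) - 506) = -2 + ((D² - D*(20 + 2*D²)²/2) - 506) = -2 + (-506 + D² - D*(20 + 2*D²)²/2) = -508 + D² - D*(20 + 2*D²)²/2)
I(498, -204) + W(13) = (-88 + 11*498) + (-508 + 13² - 2*13*(10 + 13²)²) = (-88 + 5478) + (-508 + 169 - 2*13*(10 + 169)²) = 5390 + (-508 + 169 - 2*13*179²) = 5390 + (-508 + 169 - 2*13*32041) = 5390 + (-508 + 169 - 833066) = 5390 - 833405 = -828015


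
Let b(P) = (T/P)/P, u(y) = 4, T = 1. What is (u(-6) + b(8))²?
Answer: 66049/4096 ≈ 16.125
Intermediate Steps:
b(P) = P⁻² (b(P) = (1/P)/P = 1/(P*P) = P⁻²)
(u(-6) + b(8))² = (4 + 8⁻²)² = (4 + 1/64)² = (257/64)² = 66049/4096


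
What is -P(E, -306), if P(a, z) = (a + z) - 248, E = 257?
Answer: 297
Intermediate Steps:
P(a, z) = -248 + a + z
-P(E, -306) = -(-248 + 257 - 306) = -1*(-297) = 297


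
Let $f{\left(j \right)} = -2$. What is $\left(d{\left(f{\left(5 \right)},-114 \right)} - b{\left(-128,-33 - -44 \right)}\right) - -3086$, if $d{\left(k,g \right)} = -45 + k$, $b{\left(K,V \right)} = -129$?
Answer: $3168$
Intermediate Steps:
$\left(d{\left(f{\left(5 \right)},-114 \right)} - b{\left(-128,-33 - -44 \right)}\right) - -3086 = \left(\left(-45 - 2\right) - -129\right) - -3086 = \left(-47 + 129\right) + 3086 = 82 + 3086 = 3168$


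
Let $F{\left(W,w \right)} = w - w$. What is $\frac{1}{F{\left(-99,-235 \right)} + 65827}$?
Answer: $\frac{1}{65827} \approx 1.5191 \cdot 10^{-5}$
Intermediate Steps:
$F{\left(W,w \right)} = 0$
$\frac{1}{F{\left(-99,-235 \right)} + 65827} = \frac{1}{0 + 65827} = \frac{1}{65827}$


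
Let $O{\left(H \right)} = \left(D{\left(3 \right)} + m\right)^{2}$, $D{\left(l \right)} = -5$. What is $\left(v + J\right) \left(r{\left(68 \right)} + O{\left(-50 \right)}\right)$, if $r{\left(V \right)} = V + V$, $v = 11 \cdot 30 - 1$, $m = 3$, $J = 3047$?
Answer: $472640$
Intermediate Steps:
$v = 329$ ($v = 330 - 1 = 329$)
$O{\left(H \right)} = 4$ ($O{\left(H \right)} = \left(-5 + 3\right)^{2} = \left(-2\right)^{2} = 4$)
$r{\left(V \right)} = 2 V$
$\left(v + J\right) \left(r{\left(68 \right)} + O{\left(-50 \right)}\right) = \left(329 + 3047\right) \left(2 \cdot 68 + 4\right) = 3376 \left(136 + 4\right) = 3376 \cdot 140 = 472640$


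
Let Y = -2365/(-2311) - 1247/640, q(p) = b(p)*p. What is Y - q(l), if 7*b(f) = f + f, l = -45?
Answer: -5999689519/10353280 ≈ -579.50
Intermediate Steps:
b(f) = 2*f/7 (b(f) = (f + f)/7 = (2*f)/7 = 2*f/7)
q(p) = 2*p²/7 (q(p) = (2*p/7)*p = 2*p²/7)
Y = -1368217/1479040 (Y = -2365*(-1/2311) - 1247*1/640 = 2365/2311 - 1247/640 = -1368217/1479040 ≈ -0.92507)
Y - q(l) = -1368217/1479040 - 2*(-45)²/7 = -1368217/1479040 - 2*2025/7 = -1368217/1479040 - 1*4050/7 = -1368217/1479040 - 4050/7 = -5999689519/10353280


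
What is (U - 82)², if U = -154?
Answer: 55696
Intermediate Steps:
(U - 82)² = (-154 - 82)² = (-236)² = 55696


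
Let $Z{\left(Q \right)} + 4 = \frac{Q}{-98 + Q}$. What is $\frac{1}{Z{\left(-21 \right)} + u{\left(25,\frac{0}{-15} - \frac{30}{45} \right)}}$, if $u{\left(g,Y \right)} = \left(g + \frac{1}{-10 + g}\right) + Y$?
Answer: $\frac{85}{1749} \approx 0.048599$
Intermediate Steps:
$u{\left(g,Y \right)} = Y + g + \frac{1}{-10 + g}$
$Z{\left(Q \right)} = -4 + \frac{Q}{-98 + Q}$
$\frac{1}{Z{\left(-21 \right)} + u{\left(25,\frac{0}{-15} - \frac{30}{45} \right)}} = \frac{1}{\frac{392 - -63}{-98 - 21} + \frac{1 + 25^{2} - 10 \left(\frac{0}{-15} - \frac{30}{45}\right) - 250 + \left(\frac{0}{-15} - \frac{30}{45}\right) 25}{-10 + 25}} = \frac{1}{\frac{392 + 63}{-119} + \frac{1 + 625 - 10 \left(0 \left(- \frac{1}{15}\right) - \frac{2}{3}\right) - 250 + \left(0 \left(- \frac{1}{15}\right) - \frac{2}{3}\right) 25}{15}} = \frac{1}{\left(- \frac{1}{119}\right) 455 + \frac{1 + 625 - 10 \left(0 - \frac{2}{3}\right) - 250 + \left(0 - \frac{2}{3}\right) 25}{15}} = \frac{1}{- \frac{65}{17} + \frac{1 + 625 - - \frac{20}{3} - 250 - \frac{50}{3}}{15}} = \frac{1}{- \frac{65}{17} + \frac{1 + 625 + \frac{20}{3} - 250 - \frac{50}{3}}{15}} = \frac{1}{- \frac{65}{17} + \frac{1}{15} \cdot 366} = \frac{1}{- \frac{65}{17} + \frac{122}{5}} = \frac{1}{\frac{1749}{85}} = \frac{85}{1749}$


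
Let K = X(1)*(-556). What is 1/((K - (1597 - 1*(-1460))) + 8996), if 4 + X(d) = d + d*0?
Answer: 1/7607 ≈ 0.00013146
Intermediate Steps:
X(d) = -4 + d (X(d) = -4 + (d + d*0) = -4 + (d + 0) = -4 + d)
K = 1668 (K = (-4 + 1)*(-556) = -3*(-556) = 1668)
1/((K - (1597 - 1*(-1460))) + 8996) = 1/((1668 - (1597 - 1*(-1460))) + 8996) = 1/((1668 - (1597 + 1460)) + 8996) = 1/((1668 - 1*3057) + 8996) = 1/((1668 - 3057) + 8996) = 1/(-1389 + 8996) = 1/7607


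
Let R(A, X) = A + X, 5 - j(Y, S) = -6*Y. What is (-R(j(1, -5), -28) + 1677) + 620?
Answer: 2314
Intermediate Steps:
j(Y, S) = 5 + 6*Y (j(Y, S) = 5 - (-6)*Y = 5 + 6*Y)
(-R(j(1, -5), -28) + 1677) + 620 = (-((5 + 6*1) - 28) + 1677) + 620 = (-((5 + 6) - 28) + 1677) + 620 = (-(11 - 28) + 1677) + 620 = (-1*(-17) + 1677) + 620 = (17 + 1677) + 620 = 1694 + 620 = 2314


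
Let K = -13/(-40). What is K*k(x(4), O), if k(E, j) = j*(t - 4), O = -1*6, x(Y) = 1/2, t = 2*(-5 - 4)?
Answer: 429/10 ≈ 42.900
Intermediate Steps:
t = -18 (t = 2*(-9) = -18)
x(Y) = ½
O = -6
k(E, j) = -22*j (k(E, j) = j*(-18 - 4) = j*(-22) = -22*j)
K = 13/40 (K = -13*(-1/40) = 13/40 ≈ 0.32500)
K*k(x(4), O) = 13*(-22*(-6))/40 = (13/40)*132 = 429/10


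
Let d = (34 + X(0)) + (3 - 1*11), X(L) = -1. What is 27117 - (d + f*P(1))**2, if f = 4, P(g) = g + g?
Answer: 26028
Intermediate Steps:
P(g) = 2*g
d = 25 (d = (34 - 1) + (3 - 1*11) = 33 + (3 - 11) = 33 - 8 = 25)
27117 - (d + f*P(1))**2 = 27117 - (25 + 4*(2*1))**2 = 27117 - (25 + 4*2)**2 = 27117 - (25 + 8)**2 = 27117 - 1*33**2 = 27117 - 1*1089 = 27117 - 1089 = 26028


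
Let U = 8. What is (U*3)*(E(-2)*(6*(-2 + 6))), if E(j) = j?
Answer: -1152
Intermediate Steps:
(U*3)*(E(-2)*(6*(-2 + 6))) = (8*3)*(-12*(-2 + 6)) = 24*(-12*4) = 24*(-2*24) = 24*(-48) = -1152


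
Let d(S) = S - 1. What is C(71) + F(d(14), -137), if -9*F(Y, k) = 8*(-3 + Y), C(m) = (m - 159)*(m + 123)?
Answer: -153728/9 ≈ -17081.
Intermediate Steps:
d(S) = -1 + S
C(m) = (-159 + m)*(123 + m)
F(Y, k) = 8/3 - 8*Y/9 (F(Y, k) = -8*(-3 + Y)/9 = -(-24 + 8*Y)/9 = 8/3 - 8*Y/9)
C(71) + F(d(14), -137) = (-19557 + 71² - 36*71) + (8/3 - 8*(-1 + 14)/9) = (-19557 + 5041 - 2556) + (8/3 - 8/9*13) = -17072 + (8/3 - 104/9) = -17072 - 80/9 = -153728/9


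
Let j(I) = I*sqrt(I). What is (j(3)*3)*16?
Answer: 144*sqrt(3) ≈ 249.42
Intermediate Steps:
j(I) = I**(3/2)
(j(3)*3)*16 = (3**(3/2)*3)*16 = ((3*sqrt(3))*3)*16 = (9*sqrt(3))*16 = 144*sqrt(3)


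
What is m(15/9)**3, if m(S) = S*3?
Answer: 125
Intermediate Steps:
m(S) = 3*S
m(15/9)**3 = (3*(15/9))**3 = (3*(15*(1/9)))**3 = (3*(5/3))**3 = 5**3 = 125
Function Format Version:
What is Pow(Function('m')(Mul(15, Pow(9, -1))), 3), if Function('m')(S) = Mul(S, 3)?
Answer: 125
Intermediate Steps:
Function('m')(S) = Mul(3, S)
Pow(Function('m')(Mul(15, Pow(9, -1))), 3) = Pow(Mul(3, Mul(15, Pow(9, -1))), 3) = Pow(Mul(3, Mul(15, Rational(1, 9))), 3) = Pow(Mul(3, Rational(5, 3)), 3) = Pow(5, 3) = 125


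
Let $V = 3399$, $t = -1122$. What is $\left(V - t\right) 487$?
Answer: $2201727$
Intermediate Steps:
$\left(V - t\right) 487 = \left(3399 - -1122\right) 487 = \left(3399 + 1122\right) 487 = 4521 \cdot 487 = 2201727$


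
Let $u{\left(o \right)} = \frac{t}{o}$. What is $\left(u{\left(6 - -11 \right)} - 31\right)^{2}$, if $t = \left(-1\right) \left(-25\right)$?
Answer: $\frac{252004}{289} \approx 871.99$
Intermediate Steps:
$t = 25$
$u{\left(o \right)} = \frac{25}{o}$
$\left(u{\left(6 - -11 \right)} - 31\right)^{2} = \left(\frac{25}{6 - -11} - 31\right)^{2} = \left(\frac{25}{6 + 11} - 31\right)^{2} = \left(\frac{25}{17} - 31\right)^{2} = \left(- \frac{502}{17}\right)^{2} = \frac{252004}{289}$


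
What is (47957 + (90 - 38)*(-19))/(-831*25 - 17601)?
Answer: -3613/2952 ≈ -1.2239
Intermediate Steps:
(47957 + (90 - 38)*(-19))/(-831*25 - 17601) = (47957 + 52*(-19))/(-20775 - 17601) = (47957 - 988)/(-38376) = 46969*(-1/38376) = -3613/2952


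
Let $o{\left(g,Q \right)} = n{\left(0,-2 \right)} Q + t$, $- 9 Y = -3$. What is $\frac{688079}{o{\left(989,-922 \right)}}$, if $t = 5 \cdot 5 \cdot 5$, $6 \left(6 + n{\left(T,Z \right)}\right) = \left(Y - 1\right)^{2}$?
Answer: $\frac{18578133}{150895} \approx 123.12$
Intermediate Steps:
$Y = \frac{1}{3}$ ($Y = \left(- \frac{1}{9}\right) \left(-3\right) = \frac{1}{3} \approx 0.33333$)
$n{\left(T,Z \right)} = - \frac{160}{27}$ ($n{\left(T,Z \right)} = -6 + \frac{\left(\frac{1}{3} - 1\right)^{2}}{6} = -6 + \frac{\left(- \frac{2}{3}\right)^{2}}{6} = -6 + \frac{1}{6} \cdot \frac{4}{9} = -6 + \frac{2}{27} = - \frac{160}{27}$)
$t = 125$ ($t = 25 \cdot 5 = 125$)
$o{\left(g,Q \right)} = 125 - \frac{160 Q}{27}$ ($o{\left(g,Q \right)} = - \frac{160 Q}{27} + 125 = 125 - \frac{160 Q}{27}$)
$\frac{688079}{o{\left(989,-922 \right)}} = \frac{688079}{125 - - \frac{147520}{27}} = \frac{688079}{125 + \frac{147520}{27}} = \frac{688079}{\frac{150895}{27}} = 688079 \cdot \frac{27}{150895} = \frac{18578133}{150895}$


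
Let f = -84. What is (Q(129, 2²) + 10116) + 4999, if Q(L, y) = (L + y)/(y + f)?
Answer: 1209067/80 ≈ 15113.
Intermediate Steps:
Q(L, y) = (L + y)/(-84 + y) (Q(L, y) = (L + y)/(y - 84) = (L + y)/(-84 + y))
(Q(129, 2²) + 10116) + 4999 = ((129 + 2²)/(-84 + 2²) + 10116) + 4999 = ((129 + 4)/(-84 + 4) + 10116) + 4999 = (133/(-80) + 10116) + 4999 = (-1/80*133 + 10116) + 4999 = (-133/80 + 10116) + 4999 = 809147/80 + 4999 = 1209067/80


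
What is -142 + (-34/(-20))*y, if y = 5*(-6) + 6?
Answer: -914/5 ≈ -182.80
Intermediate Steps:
y = -24 (y = -30 + 6 = -24)
-142 + (-34/(-20))*y = -142 - 34/(-20)*(-24) = -142 - 34*(-1/20)*(-24) = -142 + (17/10)*(-24) = -142 - 204/5 = -914/5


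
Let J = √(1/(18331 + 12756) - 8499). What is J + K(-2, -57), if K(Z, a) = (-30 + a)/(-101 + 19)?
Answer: 87/82 + 2*I*√2053361725961/31087 ≈ 1.061 + 92.19*I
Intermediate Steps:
K(Z, a) = 15/41 - a/82 (K(Z, a) = (-30 + a)/(-82) = (-30 + a)*(-1/82) = 15/41 - a/82)
J = 2*I*√2053361725961/31087 (J = √(1/31087 - 8499) = √(-264208412/31087) = 2*I*√2053361725961/31087 ≈ 92.19*I)
J + K(-2, -57) = 2*I*√2053361725961/31087 + (15/41 - 1/82*(-57)) = 2*I*√2053361725961/31087 + (15/41 + 57/82) = 2*I*√2053361725961/31087 + 87/82 = 87/82 + 2*I*√2053361725961/31087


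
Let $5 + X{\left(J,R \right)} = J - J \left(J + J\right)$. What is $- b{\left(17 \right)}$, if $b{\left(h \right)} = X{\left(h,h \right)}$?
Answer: $566$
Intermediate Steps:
$X{\left(J,R \right)} = -5 + J - 2 J^{2}$ ($X{\left(J,R \right)} = -5 - \left(- J + J \left(J + J\right)\right) = -5 - \left(- J + J 2 J\right) = -5 + \left(J - 2 J^{2}\right) = -5 - \left(- J + 2 J^{2}\right) = -5 + J - 2 J^{2}$)
$b{\left(h \right)} = -5 + h - 2 h^{2}$
$- b{\left(17 \right)} = - (-5 + 17 - 2 \cdot 17^{2}) = - (-5 + 17 - 578) = \left(-1\right) \left(-566\right) = 566$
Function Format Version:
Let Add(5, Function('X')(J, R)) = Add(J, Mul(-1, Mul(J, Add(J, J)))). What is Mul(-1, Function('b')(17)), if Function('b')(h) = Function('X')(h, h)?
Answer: 566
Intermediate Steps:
Function('X')(J, R) = Add(-5, J, Mul(-2, Pow(J, 2))) (Function('X')(J, R) = Add(-5, Add(J, Mul(-1, Mul(J, Add(J, J))))) = Add(-5, Add(J, Mul(-1, Mul(J, Mul(2, J))))) = Add(-5, Add(J, Mul(-1, Mul(2, Pow(J, 2))))) = Add(-5, Add(J, Mul(-2, Pow(J, 2)))) = Add(-5, J, Mul(-2, Pow(J, 2))))
Function('b')(h) = Add(-5, h, Mul(-2, Pow(h, 2)))
Mul(-1, Function('b')(17)) = Mul(-1, Add(-5, 17, Mul(-2, Pow(17, 2)))) = Mul(-1, Add(-5, 17, Mul(-2, 289))) = Mul(-1, Add(-5, 17, -578)) = Mul(-1, -566) = 566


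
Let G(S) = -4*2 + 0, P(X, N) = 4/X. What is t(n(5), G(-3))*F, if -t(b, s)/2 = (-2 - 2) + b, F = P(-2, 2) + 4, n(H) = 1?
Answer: 12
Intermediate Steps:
G(S) = -8 (G(S) = -8 + 0 = -8)
F = 2 (F = 4/(-2) + 4 = 4*(-1/2) + 4 = -2 + 4 = 2)
t(b, s) = 8 - 2*b (t(b, s) = -2*((-2 - 2) + b) = -2*(-4 + b) = 8 - 2*b)
t(n(5), G(-3))*F = (8 - 2*1)*2 = (8 - 2)*2 = 6*2 = 12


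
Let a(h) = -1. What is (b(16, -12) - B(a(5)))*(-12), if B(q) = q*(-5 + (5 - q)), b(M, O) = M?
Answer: -204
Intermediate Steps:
B(q) = -q² (B(q) = q*(-q) = -q²)
(b(16, -12) - B(a(5)))*(-12) = (16 - (-1)*(-1)²)*(-12) = (16 - (-1))*(-12) = (16 - 1*(-1))*(-12) = (16 + 1)*(-12) = 17*(-12) = -204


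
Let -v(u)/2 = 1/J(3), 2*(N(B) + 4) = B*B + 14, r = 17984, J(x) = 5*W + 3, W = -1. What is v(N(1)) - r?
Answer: -17983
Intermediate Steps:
J(x) = -2 (J(x) = 5*(-1) + 3 = -5 + 3 = -2)
N(B) = 3 + B²/2 (N(B) = -4 + (B*B + 14)/2 = -4 + (B² + 14)/2 = -4 + (14 + B²)/2 = -4 + (7 + B²/2) = 3 + B²/2)
v(u) = 1 (v(u) = -2/(-2) = -2*(-½) = 1)
v(N(1)) - r = 1 - 1*17984 = 1 - 17984 = -17983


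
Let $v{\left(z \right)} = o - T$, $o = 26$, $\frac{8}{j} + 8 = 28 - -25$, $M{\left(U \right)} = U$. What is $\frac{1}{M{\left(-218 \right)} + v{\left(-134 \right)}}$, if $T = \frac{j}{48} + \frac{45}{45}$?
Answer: $- \frac{270}{52111} \approx -0.0051812$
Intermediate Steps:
$j = \frac{8}{45}$ ($j = \frac{8}{-8 + \left(28 - -25\right)} = \frac{8}{-8 + \left(28 + 25\right)} = \frac{8}{-8 + 53} = \frac{8}{45} \approx 0.17778$)
$T = \frac{271}{270}$ ($T = \frac{8}{45 \cdot 48} + \frac{45}{45} = \frac{8}{45} \cdot \frac{1}{48} + 45 \cdot \frac{1}{45} = \frac{1}{270} + 1 = \frac{271}{270} \approx 1.0037$)
$v{\left(z \right)} = \frac{6749}{270}$ ($v{\left(z \right)} = 26 - \frac{271}{270} = \frac{6749}{270}$)
$\frac{1}{M{\left(-218 \right)} + v{\left(-134 \right)}} = \frac{1}{-218 + \frac{6749}{270}} = \frac{1}{- \frac{52111}{270}} = - \frac{270}{52111}$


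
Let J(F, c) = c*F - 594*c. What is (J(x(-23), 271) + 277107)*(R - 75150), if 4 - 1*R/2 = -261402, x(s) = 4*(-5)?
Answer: 49562003006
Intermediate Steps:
x(s) = -20
R = 522812 (R = 8 - 2*(-261402) = 8 + 522804 = 522812)
J(F, c) = -594*c + F*c (J(F, c) = F*c - 594*c = -594*c + F*c)
(J(x(-23), 271) + 277107)*(R - 75150) = (271*(-594 - 20) + 277107)*(522812 - 75150) = (271*(-614) + 277107)*447662 = (-166394 + 277107)*447662 = 110713*447662 = 49562003006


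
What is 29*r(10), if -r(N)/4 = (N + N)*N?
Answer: -23200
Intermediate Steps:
r(N) = -8*N² (r(N) = -4*(N + N)*N = -4*2*N*N = -8*N²)
29*r(10) = 29*(-8*10²) = 29*(-8*100) = 29*(-800) = -23200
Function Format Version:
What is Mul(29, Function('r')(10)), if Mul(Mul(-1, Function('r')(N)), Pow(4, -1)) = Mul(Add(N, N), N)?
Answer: -23200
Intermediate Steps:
Function('r')(N) = Mul(-8, Pow(N, 2)) (Function('r')(N) = Mul(-4, Mul(Add(N, N), N)) = Mul(-4, Mul(Mul(2, N), N)) = Mul(-4, Mul(2, Pow(N, 2))) = Mul(-8, Pow(N, 2)))
Mul(29, Function('r')(10)) = Mul(29, Mul(-8, Pow(10, 2))) = Mul(29, Mul(-8, 100)) = Mul(29, -800) = -23200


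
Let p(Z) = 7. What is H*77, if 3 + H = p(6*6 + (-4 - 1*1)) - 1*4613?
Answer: -354893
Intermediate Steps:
H = -4609 (H = -3 + (7 - 1*4613) = -3 + (7 - 4613) = -3 - 4606 = -4609)
H*77 = -4609*77 = -354893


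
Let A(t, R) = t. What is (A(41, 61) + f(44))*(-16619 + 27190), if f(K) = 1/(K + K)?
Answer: 3468249/8 ≈ 4.3353e+5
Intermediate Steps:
f(K) = 1/(2*K)
(A(41, 61) + f(44))*(-16619 + 27190) = (41 + (1/2)/44)*(-16619 + 27190) = (41 + (1/2)*(1/44))*10571 = (41 + 1/88)*10571 = (3609/88)*10571 = 3468249/8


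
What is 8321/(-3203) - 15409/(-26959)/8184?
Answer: -1835833311349/706685756568 ≈ -2.5978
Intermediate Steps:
8321/(-3203) - 15409/(-26959)/8184 = 8321*(-1/3203) - 15409*(-1/26959)*(1/8184) = -8321/3203 + (15409/26959)*(1/8184) = -8321/3203 + 15409/220632456 = -1835833311349/706685756568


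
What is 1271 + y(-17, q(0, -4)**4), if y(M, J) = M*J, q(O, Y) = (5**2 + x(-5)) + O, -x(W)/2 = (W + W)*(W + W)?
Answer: -15944139354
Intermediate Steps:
x(W) = -8*W**2 (x(W) = -2*(W + W)*(W + W) = -2*2*W*2*W = -8*W**2)
q(O, Y) = -175 + O (q(O, Y) = (5**2 - 8*(-5)**2) + O = (25 - 8*25) + O = (25 - 200) + O = -175 + O)
y(M, J) = J*M
1271 + y(-17, q(0, -4)**4) = 1271 + (-175 + 0)**4*(-17) = 1271 + (-175)**4*(-17) = 1271 + 937890625*(-17) = 1271 - 15944140625 = -15944139354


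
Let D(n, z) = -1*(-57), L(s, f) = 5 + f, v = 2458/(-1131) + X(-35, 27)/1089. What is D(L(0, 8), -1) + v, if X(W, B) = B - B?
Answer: 62009/1131 ≈ 54.827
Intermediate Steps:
X(W, B) = 0
v = -2458/1131 (v = 2458/(-1131) + 0/1089 = 2458*(-1/1131) + 0*(1/1089) = -2458/1131 + 0 = -2458/1131 ≈ -2.1733)
D(n, z) = 57
D(L(0, 8), -1) + v = 57 - 2458/1131 = 62009/1131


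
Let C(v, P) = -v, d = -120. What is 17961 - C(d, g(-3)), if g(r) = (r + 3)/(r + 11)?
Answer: 17841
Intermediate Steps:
g(r) = (3 + r)/(11 + r)
17961 - C(d, g(-3)) = 17961 - (-1)*(-120) = 17961 - 1*120 = 17961 - 120 = 17841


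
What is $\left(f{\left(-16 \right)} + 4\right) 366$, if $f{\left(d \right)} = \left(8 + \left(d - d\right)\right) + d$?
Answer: $-1464$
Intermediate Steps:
$f{\left(d \right)} = 8 + d$ ($f{\left(d \right)} = \left(8 + 0\right) + d = 8 + d$)
$\left(f{\left(-16 \right)} + 4\right) 366 = \left(\left(8 - 16\right) + 4\right) 366 = \left(-8 + 4\right) 366 = \left(-4\right) 366 = -1464$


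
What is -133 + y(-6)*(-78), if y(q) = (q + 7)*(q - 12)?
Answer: 1271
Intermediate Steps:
y(q) = (-12 + q)*(7 + q) (y(q) = (7 + q)*(-12 + q) = (-12 + q)*(7 + q))
-133 + y(-6)*(-78) = -133 + (-84 + (-6)**2 - 5*(-6))*(-78) = -133 + (-84 + 36 + 30)*(-78) = -133 - 18*(-78) = -133 + 1404 = 1271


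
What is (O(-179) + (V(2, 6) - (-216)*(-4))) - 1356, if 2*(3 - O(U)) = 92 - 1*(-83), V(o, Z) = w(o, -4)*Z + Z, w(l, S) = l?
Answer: -4573/2 ≈ -2286.5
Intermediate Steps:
V(o, Z) = Z + Z*o (V(o, Z) = o*Z + Z = Z*o + Z = Z + Z*o)
O(U) = -169/2 (O(U) = 3 - (92 - 1*(-83))/2 = 3 - (92 + 83)/2 = 3 - 1/2*175 = 3 - 175/2 = -169/2)
(O(-179) + (V(2, 6) - (-216)*(-4))) - 1356 = (-169/2 + (6*(1 + 2) - (-216)*(-4))) - 1356 = (-169/2 + (6*3 - 27*32)) - 1356 = (-169/2 + (18 - 864)) - 1356 = (-169/2 - 846) - 1356 = -1861/2 - 1356 = -4573/2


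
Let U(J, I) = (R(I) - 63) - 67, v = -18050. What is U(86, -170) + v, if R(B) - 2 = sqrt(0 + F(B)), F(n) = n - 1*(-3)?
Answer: -18178 + I*sqrt(167) ≈ -18178.0 + 12.923*I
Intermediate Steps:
F(n) = 3 + n (F(n) = n + 3 = 3 + n)
R(B) = 2 + sqrt(3 + B) (R(B) = 2 + sqrt(0 + (3 + B)) = 2 + sqrt(3 + B))
U(J, I) = -128 + sqrt(3 + I) (U(J, I) = ((2 + sqrt(3 + I)) - 63) - 67 = (-61 + sqrt(3 + I)) - 67 = -128 + sqrt(3 + I))
U(86, -170) + v = (-128 + sqrt(3 - 170)) - 18050 = (-128 + sqrt(-167)) - 18050 = (-128 + I*sqrt(167)) - 18050 = -18178 + I*sqrt(167)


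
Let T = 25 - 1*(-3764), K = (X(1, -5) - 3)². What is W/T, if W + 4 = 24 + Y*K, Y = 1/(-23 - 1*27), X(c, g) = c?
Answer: 166/31575 ≈ 0.0052573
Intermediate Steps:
Y = -1/50 (Y = 1/(-23 - 27) = 1/(-50) = -1/50 ≈ -0.020000)
K = 4 (K = (1 - 3)² = (-2)² = 4)
W = 498/25 (W = -4 + (24 - 1/50*4) = -4 + (24 - 2/25) = -4 + 598/25 = 498/25 ≈ 19.920)
T = 3789 (T = 25 + 3764 = 3789)
W/T = (498/25)/3789 = (498/25)*(1/3789) = 166/31575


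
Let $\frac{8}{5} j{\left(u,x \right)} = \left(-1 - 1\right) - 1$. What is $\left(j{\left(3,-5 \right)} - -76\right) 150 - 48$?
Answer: $\frac{44283}{4} \approx 11071.0$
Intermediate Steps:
$j{\left(u,x \right)} = - \frac{15}{8}$ ($j{\left(u,x \right)} = \frac{5 \left(\left(-1 - 1\right) - 1\right)}{8} = \frac{5 \left(-2 - 1\right)}{8} = \frac{5}{8} \left(-3\right) = - \frac{15}{8}$)
$\left(j{\left(3,-5 \right)} - -76\right) 150 - 48 = \left(- \frac{15}{8} - -76\right) 150 - 48 = \left(- \frac{15}{8} + 76\right) 150 - 48 = \frac{593}{8} \cdot 150 - 48 = \frac{44475}{4} - 48 = \frac{44283}{4}$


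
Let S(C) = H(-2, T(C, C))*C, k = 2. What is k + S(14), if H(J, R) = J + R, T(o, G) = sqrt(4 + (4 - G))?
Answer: -26 + 14*I*sqrt(6) ≈ -26.0 + 34.293*I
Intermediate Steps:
T(o, G) = sqrt(8 - G)
S(C) = C*(-2 + sqrt(8 - C)) (S(C) = (-2 + sqrt(8 - C))*C = C*(-2 + sqrt(8 - C)))
k + S(14) = 2 + 14*(-2 + sqrt(8 - 1*14)) = 2 + 14*(-2 + sqrt(8 - 14)) = 2 + 14*(-2 + sqrt(-6)) = 2 + 14*(-2 + I*sqrt(6)) = 2 + (-28 + 14*I*sqrt(6)) = -26 + 14*I*sqrt(6)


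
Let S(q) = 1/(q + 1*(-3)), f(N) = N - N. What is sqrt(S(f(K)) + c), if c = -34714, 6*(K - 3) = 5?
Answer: I*sqrt(312429)/3 ≈ 186.32*I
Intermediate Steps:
K = 23/6 (K = 3 + (1/6)*5 = 3 + 5/6 = 23/6 ≈ 3.8333)
f(N) = 0
S(q) = 1/(-3 + q) (S(q) = 1/(q - 3) = 1/(-3 + q))
sqrt(S(f(K)) + c) = sqrt(1/(-3 + 0) - 34714) = sqrt(1/(-3) - 34714) = sqrt(-1/3 - 34714) = sqrt(-104143/3) = I*sqrt(312429)/3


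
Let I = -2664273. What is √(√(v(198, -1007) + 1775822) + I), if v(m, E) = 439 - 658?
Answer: √(-2664273 + √1775603) ≈ 1631.9*I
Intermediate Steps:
v(m, E) = -219
√(√(v(198, -1007) + 1775822) + I) = √(√(-219 + 1775822) - 2664273) = √(√1775603 - 2664273) = √(-2664273 + √1775603)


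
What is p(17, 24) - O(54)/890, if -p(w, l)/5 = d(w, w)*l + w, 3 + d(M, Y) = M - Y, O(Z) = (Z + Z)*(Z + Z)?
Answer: 116543/445 ≈ 261.89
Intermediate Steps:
O(Z) = 4*Z² (O(Z) = (2*Z)*(2*Z) = 4*Z²)
d(M, Y) = -3 + M - Y (d(M, Y) = -3 + (M - Y) = -3 + M - Y)
p(w, l) = -5*w + 15*l (p(w, l) = -5*((-3 + w - w)*l + w) = -5*(-3*l + w) = -5*(w - 3*l) = -5*w + 15*l)
p(17, 24) - O(54)/890 = (-5*17 + 15*24) - 4*54²/890 = (-85 + 360) - 4*2916/890 = 275 - 11664/890 = 275 - 1*5832/445 = 275 - 5832/445 = 116543/445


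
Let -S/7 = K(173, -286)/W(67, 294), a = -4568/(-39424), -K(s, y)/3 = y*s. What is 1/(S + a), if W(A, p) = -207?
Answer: 340032/1706832487 ≈ 0.00019922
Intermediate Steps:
K(s, y) = -3*s*y (K(s, y) = -3*y*s = -3*s*y)
a = 571/4928 (a = -4568*(-1/39424) = 571/4928 ≈ 0.11587)
S = 346346/69 (S = -7*(-3*173*(-286))/(-207) = -1039038*(-1)/207 = -7*(-49478/69) = 346346/69 ≈ 5019.5)
1/(S + a) = 1/(346346/69 + 571/4928) = 1/(1706832487/340032) = 340032/1706832487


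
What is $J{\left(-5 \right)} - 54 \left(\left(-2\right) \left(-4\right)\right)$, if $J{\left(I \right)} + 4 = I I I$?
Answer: $-561$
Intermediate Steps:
$J{\left(I \right)} = -4 + I^{3}$ ($J{\left(I \right)} = -4 + I I I = -4 + I^{2} I = -4 + I^{3}$)
$J{\left(-5 \right)} - 54 \left(\left(-2\right) \left(-4\right)\right) = \left(-4 + \left(-5\right)^{3}\right) - 54 \left(\left(-2\right) \left(-4\right)\right) = \left(-4 - 125\right) - 432 = -129 - 432 = -561$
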